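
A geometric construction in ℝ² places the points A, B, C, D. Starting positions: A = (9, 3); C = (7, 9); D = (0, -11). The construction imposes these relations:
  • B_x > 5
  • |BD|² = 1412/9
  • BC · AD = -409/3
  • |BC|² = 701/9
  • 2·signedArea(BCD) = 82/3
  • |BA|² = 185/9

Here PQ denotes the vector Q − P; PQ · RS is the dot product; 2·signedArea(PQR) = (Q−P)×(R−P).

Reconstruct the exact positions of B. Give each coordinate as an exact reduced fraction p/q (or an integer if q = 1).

1. B_x = 16/3  [2·signedArea(BCD) = 82/3 ∩ BC · AD = -409/3]
2. B_y = 1/3  [2·signedArea(BCD) = 82/3 ∩ BC · AD = -409/3]
   → B = (16/3, 1/3)

B = (16/3, 1/3)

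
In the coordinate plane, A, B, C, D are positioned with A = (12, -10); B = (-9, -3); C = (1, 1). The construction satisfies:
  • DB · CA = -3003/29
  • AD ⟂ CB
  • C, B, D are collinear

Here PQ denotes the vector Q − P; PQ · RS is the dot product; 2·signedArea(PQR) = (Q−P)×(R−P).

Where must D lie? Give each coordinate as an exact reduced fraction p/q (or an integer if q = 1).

D = (194/29, 95/29)

1. D_x = 194/29  [C, B, D are collinear ∩ AD ⟂ CB]
2. D_y = 95/29  [C, B, D are collinear ∩ AD ⟂ CB]
   → D = (194/29, 95/29)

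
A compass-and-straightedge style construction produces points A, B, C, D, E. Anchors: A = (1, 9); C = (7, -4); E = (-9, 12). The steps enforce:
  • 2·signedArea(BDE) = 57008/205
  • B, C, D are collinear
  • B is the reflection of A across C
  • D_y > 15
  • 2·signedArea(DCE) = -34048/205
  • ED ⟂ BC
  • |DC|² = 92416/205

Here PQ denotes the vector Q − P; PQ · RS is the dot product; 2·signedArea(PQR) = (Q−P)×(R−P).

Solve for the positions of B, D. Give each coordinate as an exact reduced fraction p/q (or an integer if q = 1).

1. B_x = 13  [B is the reflection of A across C]
2. B_y = -17  [B is the reflection of A across C]
   → B = (13, -17)
3. D_x = -389/205  [B, C, D are collinear ∩ ED ⟂ BC]
4. D_y = 3132/205  [B, C, D are collinear ∩ ED ⟂ BC]
   → D = (-389/205, 3132/205)

B = (13, -17)
D = (-389/205, 3132/205)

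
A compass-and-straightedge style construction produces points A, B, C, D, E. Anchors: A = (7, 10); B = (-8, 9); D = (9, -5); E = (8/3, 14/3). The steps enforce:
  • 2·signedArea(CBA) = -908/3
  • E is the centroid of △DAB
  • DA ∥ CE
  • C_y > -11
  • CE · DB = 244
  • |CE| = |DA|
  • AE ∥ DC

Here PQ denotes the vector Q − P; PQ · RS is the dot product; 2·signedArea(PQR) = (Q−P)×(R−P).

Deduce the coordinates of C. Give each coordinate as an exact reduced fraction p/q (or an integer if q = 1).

1. C_x = 14/3  [DA ∥ CE ∩ AE ∥ DC]
2. C_y = -31/3  [DA ∥ CE ∩ AE ∥ DC]
   → C = (14/3, -31/3)

C = (14/3, -31/3)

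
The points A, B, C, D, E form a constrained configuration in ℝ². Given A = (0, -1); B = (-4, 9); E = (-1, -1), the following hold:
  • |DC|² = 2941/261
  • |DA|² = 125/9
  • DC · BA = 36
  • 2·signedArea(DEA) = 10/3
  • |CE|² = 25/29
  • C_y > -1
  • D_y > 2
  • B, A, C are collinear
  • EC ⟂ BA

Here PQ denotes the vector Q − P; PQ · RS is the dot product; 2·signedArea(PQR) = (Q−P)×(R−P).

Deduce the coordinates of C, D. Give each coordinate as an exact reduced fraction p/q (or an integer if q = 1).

1. C_x = -4/29  [B, A, C are collinear ∩ EC ⟂ BA]
2. C_y = -19/29  [B, A, C are collinear ∩ EC ⟂ BA]
   → C = (-4/29, -19/29)
3. D_x = -5/3  [2·signedArea(DEA) = 10/3 ∩ DC · BA = 36]
4. D_y = 7/3  [2·signedArea(DEA) = 10/3 ∩ DC · BA = 36]
   → D = (-5/3, 7/3)

C = (-4/29, -19/29)
D = (-5/3, 7/3)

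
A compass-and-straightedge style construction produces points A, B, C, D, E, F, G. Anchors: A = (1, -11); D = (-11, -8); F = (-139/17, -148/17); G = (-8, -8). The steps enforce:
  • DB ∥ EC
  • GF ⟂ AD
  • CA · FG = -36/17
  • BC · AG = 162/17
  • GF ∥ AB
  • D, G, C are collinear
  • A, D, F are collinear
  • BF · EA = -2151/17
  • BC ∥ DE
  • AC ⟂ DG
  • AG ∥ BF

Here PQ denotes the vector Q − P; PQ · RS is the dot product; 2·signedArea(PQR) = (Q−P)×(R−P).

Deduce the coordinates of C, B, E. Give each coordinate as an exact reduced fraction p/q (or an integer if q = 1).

1. C_x = 1  [D, G, C are collinear ∩ AC ⟂ DG]
2. C_y = -8  [D, G, C are collinear ∩ AC ⟂ DG]
   → C = (1, -8)
3. B_x = 14/17  [AG ∥ BF ∩ GF ∥ AB]
4. B_y = -199/17  [AG ∥ BF ∩ GF ∥ AB]
   → B = (14/17, -199/17)
5. E_x = -184/17  [DB ∥ EC ∩ BC ∥ DE]
6. E_y = -73/17  [DB ∥ EC ∩ BC ∥ DE]
   → E = (-184/17, -73/17)

B = (14/17, -199/17)
C = (1, -8)
E = (-184/17, -73/17)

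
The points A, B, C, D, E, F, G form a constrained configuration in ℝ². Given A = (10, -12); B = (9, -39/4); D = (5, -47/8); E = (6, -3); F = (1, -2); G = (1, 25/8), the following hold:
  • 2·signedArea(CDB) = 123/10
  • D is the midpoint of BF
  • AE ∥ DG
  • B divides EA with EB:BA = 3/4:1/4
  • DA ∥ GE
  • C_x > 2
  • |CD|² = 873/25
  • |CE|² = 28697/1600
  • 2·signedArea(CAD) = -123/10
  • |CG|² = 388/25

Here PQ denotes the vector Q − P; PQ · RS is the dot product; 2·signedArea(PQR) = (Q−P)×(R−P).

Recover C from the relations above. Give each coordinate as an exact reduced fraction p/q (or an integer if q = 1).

C = (13/5, -19/40)

1. C_x = 13/5  [2·signedArea(CDB) = 123/10 ∩ 2·signedArea(CAD) = -123/10]
2. C_y = -19/40  [2·signedArea(CDB) = 123/10 ∩ 2·signedArea(CAD) = -123/10]
   → C = (13/5, -19/40)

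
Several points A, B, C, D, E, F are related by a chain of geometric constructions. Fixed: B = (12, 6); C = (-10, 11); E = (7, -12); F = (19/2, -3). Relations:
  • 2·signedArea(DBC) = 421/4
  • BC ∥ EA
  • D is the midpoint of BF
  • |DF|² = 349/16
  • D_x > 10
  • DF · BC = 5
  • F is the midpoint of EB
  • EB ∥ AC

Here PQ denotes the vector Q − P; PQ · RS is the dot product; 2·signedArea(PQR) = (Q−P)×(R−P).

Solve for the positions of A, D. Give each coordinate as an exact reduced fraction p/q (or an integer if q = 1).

1. A_x = -15  [EB ∥ AC ∩ BC ∥ EA]
2. A_y = -7  [EB ∥ AC ∩ BC ∥ EA]
   → A = (-15, -7)
3. D_x = 43/4  [D is the midpoint of BF]
4. D_y = 3/2  [D is the midpoint of BF]
   → D = (43/4, 3/2)

A = (-15, -7)
D = (43/4, 3/2)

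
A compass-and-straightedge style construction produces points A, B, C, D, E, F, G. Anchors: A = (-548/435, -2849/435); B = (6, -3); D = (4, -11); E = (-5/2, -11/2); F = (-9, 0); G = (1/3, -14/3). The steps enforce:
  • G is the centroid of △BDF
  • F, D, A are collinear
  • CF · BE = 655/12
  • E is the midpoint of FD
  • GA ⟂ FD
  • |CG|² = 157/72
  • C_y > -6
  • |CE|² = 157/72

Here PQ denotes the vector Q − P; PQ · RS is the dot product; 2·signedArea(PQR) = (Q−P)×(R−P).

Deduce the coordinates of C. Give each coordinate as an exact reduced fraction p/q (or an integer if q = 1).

1. C_x = -13/12  [line 17/2·x + 5/2·y + 263/12 = 0 ∩ |CE|² = 157/72]
2. C_y = -61/12  [line 17/2·x + 5/2·y + 263/12 = 0 ∩ |CE|² = 157/72]
   → C = (-13/12, -61/12)

C = (-13/12, -61/12)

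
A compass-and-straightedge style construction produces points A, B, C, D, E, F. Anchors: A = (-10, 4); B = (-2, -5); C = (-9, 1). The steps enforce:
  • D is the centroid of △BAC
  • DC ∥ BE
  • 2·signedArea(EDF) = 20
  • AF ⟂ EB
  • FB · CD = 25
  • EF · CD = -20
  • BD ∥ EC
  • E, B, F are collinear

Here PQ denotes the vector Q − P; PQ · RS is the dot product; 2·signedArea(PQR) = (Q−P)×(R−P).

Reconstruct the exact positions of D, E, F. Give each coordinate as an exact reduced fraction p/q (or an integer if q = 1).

1. D_x = -7  [D is the centroid of △BAC]
2. D_y = 0  [D is the centroid of △BAC]
   → D = (-7, 0)
3. E_x = -4  [BD ∥ EC ∩ DC ∥ BE]
4. E_y = -4  [BD ∥ EC ∩ DC ∥ BE]
   → E = (-4, -4)
5. F_x = -12  [E, B, F are collinear ∩ AF ⟂ EB]
6. F_y = 0  [E, B, F are collinear ∩ AF ⟂ EB]
   → F = (-12, 0)

D = (-7, 0)
E = (-4, -4)
F = (-12, 0)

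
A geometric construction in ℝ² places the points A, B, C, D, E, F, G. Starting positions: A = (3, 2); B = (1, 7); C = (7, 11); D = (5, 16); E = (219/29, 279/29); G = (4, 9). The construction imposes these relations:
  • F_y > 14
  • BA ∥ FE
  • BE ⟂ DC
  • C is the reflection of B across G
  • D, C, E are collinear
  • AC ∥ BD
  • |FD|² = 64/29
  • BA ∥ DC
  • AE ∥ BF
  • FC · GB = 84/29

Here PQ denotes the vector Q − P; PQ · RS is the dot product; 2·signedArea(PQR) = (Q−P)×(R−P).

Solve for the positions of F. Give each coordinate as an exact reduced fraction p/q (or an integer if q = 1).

1. F_x = 161/29  [BA ∥ FE ∩ AE ∥ BF]
2. F_y = 424/29  [BA ∥ FE ∩ AE ∥ BF]
   → F = (161/29, 424/29)

F = (161/29, 424/29)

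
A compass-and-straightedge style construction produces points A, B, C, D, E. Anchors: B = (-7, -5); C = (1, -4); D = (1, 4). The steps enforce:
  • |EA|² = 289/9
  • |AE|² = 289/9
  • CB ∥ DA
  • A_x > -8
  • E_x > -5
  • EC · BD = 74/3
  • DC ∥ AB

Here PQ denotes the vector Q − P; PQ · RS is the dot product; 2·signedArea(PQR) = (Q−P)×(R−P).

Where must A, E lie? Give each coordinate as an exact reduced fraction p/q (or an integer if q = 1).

1. A_x = -7  [DC ∥ AB ∩ CB ∥ DA]
2. A_y = 3  [DC ∥ AB ∩ CB ∥ DA]
   → A = (-7, 3)
3. E_x = -13/3  [line -8·x + -9·y + -158/3 = 0 ∩ |EA|² = 289/9]
4. E_y = -2  [line -8·x + -9·y + -158/3 = 0 ∩ |EA|² = 289/9]
   → E = (-13/3, -2)

A = (-7, 3)
E = (-13/3, -2)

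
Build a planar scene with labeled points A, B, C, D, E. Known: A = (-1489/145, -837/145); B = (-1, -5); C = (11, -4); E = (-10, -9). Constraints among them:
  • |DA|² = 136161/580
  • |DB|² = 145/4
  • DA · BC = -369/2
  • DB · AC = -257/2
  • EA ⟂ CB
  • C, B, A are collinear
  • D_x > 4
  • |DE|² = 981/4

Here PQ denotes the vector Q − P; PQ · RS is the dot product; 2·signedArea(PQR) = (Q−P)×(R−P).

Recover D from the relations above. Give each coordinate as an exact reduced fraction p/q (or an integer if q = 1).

D = (5, -9/2)

1. D_x = 5  [line -3084/145·x + -257/145·y + 28527/290 = 0 ∩ |DA|² = 136161/580]
2. D_y = -9/2  [line -3084/145·x + -257/145·y + 28527/290 = 0 ∩ |DA|² = 136161/580]
   → D = (5, -9/2)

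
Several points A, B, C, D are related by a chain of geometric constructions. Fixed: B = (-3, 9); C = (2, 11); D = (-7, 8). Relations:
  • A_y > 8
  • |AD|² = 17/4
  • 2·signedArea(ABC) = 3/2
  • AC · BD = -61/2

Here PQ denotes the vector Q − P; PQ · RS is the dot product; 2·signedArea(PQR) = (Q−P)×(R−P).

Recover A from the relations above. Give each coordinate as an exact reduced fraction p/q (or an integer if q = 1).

A = (-5, 17/2)

1. A_x = -5  [AC · BD = -61/2 ∩ 2·signedArea(ABC) = 3/2]
2. A_y = 17/2  [AC · BD = -61/2 ∩ 2·signedArea(ABC) = 3/2]
   → A = (-5, 17/2)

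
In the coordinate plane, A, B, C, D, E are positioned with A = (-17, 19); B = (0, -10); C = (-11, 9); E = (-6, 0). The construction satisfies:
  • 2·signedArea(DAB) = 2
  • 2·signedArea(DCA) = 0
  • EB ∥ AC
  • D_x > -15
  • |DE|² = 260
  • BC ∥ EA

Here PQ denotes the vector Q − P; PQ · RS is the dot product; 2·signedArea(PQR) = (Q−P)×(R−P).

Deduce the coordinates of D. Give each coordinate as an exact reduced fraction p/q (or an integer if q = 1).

D = (-14, 14)

1. D_x = -14  [2·signedArea(DCA) = 0 ∩ 2·signedArea(DAB) = 2]
2. D_y = 14  [2·signedArea(DCA) = 0 ∩ 2·signedArea(DAB) = 2]
   → D = (-14, 14)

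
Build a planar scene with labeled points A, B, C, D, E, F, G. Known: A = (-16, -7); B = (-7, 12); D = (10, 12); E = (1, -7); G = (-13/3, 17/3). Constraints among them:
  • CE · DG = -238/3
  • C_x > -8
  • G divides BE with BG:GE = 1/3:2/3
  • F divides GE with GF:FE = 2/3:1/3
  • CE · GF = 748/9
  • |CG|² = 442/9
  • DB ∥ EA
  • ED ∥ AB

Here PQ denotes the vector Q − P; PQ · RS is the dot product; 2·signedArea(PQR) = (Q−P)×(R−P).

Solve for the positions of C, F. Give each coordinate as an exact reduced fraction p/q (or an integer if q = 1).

1. C_x = -22/3  [line 43/3·x + 19/3·y + 328/3 = 0 ∩ |CG|² = 442/9]
2. C_y = -2/3  [line 43/3·x + 19/3·y + 328/3 = 0 ∩ |CG|² = 442/9]
   → C = (-22/3, -2/3)
3. F_x = -7/9  [F divides GE with GF:FE = 2/3:1/3]
4. F_y = -25/9  [F divides GE with GF:FE = 2/3:1/3]
   → F = (-7/9, -25/9)

C = (-22/3, -2/3)
F = (-7/9, -25/9)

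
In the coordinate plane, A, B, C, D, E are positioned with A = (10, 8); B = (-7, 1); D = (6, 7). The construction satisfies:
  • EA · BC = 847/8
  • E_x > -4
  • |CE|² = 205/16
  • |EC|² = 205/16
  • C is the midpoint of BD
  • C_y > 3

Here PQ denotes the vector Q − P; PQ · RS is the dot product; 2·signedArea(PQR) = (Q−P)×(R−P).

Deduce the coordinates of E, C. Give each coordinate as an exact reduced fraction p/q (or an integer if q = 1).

1. C_x = -1/2  [C is the midpoint of BD]
2. C_y = 4  [C is the midpoint of BD]
   → C = (-1/2, 4)
3. E_x = -15/4  [line -13/2·x + -3·y + -135/8 = 0 ∩ |EC|² = 205/16]
4. E_y = 5/2  [line -13/2·x + -3·y + -135/8 = 0 ∩ |EC|² = 205/16]
   → E = (-15/4, 5/2)

C = (-1/2, 4)
E = (-15/4, 5/2)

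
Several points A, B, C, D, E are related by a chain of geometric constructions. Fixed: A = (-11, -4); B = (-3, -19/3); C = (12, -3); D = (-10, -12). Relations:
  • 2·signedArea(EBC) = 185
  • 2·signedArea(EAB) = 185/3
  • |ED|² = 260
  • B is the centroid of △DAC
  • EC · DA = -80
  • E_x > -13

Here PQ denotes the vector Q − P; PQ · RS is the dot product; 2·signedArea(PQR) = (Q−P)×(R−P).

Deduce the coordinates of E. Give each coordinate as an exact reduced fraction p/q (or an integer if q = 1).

E = (-12, 4)

1. E_x = -12  [2·signedArea(EBC) = 185 ∩ EC · DA = -80]
2. E_y = 4  [2·signedArea(EBC) = 185 ∩ EC · DA = -80]
   → E = (-12, 4)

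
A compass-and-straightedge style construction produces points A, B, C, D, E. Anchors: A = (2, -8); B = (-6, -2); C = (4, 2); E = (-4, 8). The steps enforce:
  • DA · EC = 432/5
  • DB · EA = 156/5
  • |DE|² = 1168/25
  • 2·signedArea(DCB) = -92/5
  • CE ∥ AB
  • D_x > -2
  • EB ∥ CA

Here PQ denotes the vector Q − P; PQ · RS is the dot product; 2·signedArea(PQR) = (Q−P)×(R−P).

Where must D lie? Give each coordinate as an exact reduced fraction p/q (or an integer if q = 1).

1. D_x = -8/5  [DA · EC = 432/5 ∩ DB · EA = 156/5]
2. D_y = 8/5  [DA · EC = 432/5 ∩ DB · EA = 156/5]
   → D = (-8/5, 8/5)

D = (-8/5, 8/5)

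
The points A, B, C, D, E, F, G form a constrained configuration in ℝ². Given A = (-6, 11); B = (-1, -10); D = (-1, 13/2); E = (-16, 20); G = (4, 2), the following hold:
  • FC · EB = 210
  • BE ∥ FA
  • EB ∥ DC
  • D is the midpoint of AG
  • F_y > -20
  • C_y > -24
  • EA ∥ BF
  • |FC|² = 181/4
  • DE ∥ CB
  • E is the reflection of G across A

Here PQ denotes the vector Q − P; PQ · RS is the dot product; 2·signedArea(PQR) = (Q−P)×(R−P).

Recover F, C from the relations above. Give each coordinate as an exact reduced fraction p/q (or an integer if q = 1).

1. F_x = 9  [BE ∥ FA ∩ EA ∥ BF]
2. F_y = -19  [BE ∥ FA ∩ EA ∥ BF]
   → F = (9, -19)
3. C_x = 14  [DE ∥ CB ∩ EB ∥ DC]
4. C_y = -47/2  [DE ∥ CB ∩ EB ∥ DC]
   → C = (14, -47/2)

C = (14, -47/2)
F = (9, -19)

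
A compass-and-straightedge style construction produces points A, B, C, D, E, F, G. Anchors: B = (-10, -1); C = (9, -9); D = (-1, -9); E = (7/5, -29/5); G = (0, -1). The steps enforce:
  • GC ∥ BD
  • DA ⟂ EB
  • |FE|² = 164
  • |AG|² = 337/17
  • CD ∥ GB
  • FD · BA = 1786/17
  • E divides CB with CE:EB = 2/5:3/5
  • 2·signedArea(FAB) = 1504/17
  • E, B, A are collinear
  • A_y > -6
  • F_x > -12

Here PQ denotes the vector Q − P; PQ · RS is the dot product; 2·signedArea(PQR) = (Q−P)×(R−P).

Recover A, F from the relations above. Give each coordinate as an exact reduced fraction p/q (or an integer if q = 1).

1. A_x = 43/85  [E, B, A are collinear ∩ DA ⟂ EB]
2. A_y = -461/85  [E, B, A are collinear ∩ DA ⟂ EB]
   → A = (43/85, -461/85)
3. F_x = -11  [FD · BA = 1786/17 ∩ 2·signedArea(FAB) = 1504/17]
4. F_y = -9  [FD · BA = 1786/17 ∩ 2·signedArea(FAB) = 1504/17]
   → F = (-11, -9)

A = (43/85, -461/85)
F = (-11, -9)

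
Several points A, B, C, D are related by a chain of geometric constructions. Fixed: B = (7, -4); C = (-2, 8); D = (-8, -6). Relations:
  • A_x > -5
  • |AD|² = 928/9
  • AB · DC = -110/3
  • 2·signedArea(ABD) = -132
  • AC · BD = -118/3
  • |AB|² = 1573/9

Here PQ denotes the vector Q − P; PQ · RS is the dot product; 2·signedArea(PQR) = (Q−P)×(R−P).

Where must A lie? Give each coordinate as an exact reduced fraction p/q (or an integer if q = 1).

A = (-4, 10/3)

1. A_x = -4  [2·signedArea(ABD) = -132 ∩ AC · BD = -118/3]
2. A_y = 10/3  [2·signedArea(ABD) = -132 ∩ AC · BD = -118/3]
   → A = (-4, 10/3)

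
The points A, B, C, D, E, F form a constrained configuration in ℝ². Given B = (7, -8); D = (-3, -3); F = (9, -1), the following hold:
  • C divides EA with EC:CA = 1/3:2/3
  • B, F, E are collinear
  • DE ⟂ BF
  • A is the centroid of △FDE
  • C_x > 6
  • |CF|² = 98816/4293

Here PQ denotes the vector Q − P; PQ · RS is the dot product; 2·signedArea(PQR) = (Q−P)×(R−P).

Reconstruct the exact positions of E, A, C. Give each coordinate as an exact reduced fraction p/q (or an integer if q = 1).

A = (719/159, -177/53)
C = (3125/477, -815/159)
E = (401/53, -319/53)

1. E_x = 401/53  [B, F, E are collinear ∩ DE ⟂ BF]
2. E_y = -319/53  [B, F, E are collinear ∩ DE ⟂ BF]
   → E = (401/53, -319/53)
3. A_x = 719/159  [A is the centroid of △FDE]
4. A_y = -177/53  [A is the centroid of △FDE]
   → A = (719/159, -177/53)
5. C_x = 3125/477  [C divides EA with EC:CA = 1/3:2/3]
6. C_y = -815/159  [C divides EA with EC:CA = 1/3:2/3]
   → C = (3125/477, -815/159)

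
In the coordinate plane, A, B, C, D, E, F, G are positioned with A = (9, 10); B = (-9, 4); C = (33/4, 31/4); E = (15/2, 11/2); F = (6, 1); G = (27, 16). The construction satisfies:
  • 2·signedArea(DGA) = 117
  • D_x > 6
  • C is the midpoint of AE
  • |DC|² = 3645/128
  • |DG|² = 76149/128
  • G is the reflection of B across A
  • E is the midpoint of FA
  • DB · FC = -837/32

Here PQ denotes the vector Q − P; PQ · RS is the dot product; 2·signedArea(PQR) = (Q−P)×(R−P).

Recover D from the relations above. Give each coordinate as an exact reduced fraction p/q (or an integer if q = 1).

D = (105/16, 43/16)

1. D_x = 105/16  [DB · FC = -837/32 ∩ 2·signedArea(DGA) = 117]
2. D_y = 43/16  [DB · FC = -837/32 ∩ 2·signedArea(DGA) = 117]
   → D = (105/16, 43/16)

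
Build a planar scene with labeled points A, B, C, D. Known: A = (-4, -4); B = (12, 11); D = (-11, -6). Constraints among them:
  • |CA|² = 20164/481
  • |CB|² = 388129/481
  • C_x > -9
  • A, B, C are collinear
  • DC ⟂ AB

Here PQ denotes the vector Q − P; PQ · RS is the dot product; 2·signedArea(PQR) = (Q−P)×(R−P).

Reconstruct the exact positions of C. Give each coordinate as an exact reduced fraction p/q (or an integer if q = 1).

C = (-4196/481, -4054/481)

1. C_x = -4196/481  [A, B, C are collinear ∩ DC ⟂ AB]
2. C_y = -4054/481  [A, B, C are collinear ∩ DC ⟂ AB]
   → C = (-4196/481, -4054/481)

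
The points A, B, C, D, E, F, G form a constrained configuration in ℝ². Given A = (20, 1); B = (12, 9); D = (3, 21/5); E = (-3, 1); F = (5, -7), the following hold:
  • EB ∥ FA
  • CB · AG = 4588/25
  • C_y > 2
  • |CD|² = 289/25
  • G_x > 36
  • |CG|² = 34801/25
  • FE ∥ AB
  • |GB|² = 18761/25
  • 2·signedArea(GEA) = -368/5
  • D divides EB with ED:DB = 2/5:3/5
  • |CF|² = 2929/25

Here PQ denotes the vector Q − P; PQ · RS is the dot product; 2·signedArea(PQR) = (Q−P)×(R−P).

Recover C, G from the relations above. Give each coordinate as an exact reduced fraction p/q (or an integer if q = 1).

C = (0, 13/5)
G = (37, -11/5)

1. G_y = -11/5  [2·signedArea(GEA) = -368/5]
2. G_x = 37  [|GB|² = 18761/25]
   → G = (37, -11/5)
3. C_x = 0  [line -17·x + 16/5·y + -208/25 = 0 ∩ |CF|² = 2929/25]
4. C_y = 13/5  [line -17·x + 16/5·y + -208/25 = 0 ∩ |CF|² = 2929/25]
   → C = (0, 13/5)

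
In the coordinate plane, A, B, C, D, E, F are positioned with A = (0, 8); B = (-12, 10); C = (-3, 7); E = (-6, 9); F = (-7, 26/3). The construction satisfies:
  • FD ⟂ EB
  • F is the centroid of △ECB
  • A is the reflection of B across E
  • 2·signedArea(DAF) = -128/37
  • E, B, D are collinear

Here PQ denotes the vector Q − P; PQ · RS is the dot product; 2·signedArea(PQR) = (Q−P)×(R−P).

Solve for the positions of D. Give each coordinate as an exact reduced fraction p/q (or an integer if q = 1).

D = (-256/37, 1016/111)

1. D_x = -256/37  [E, B, D are collinear ∩ FD ⟂ EB]
2. D_y = 1016/111  [E, B, D are collinear ∩ FD ⟂ EB]
   → D = (-256/37, 1016/111)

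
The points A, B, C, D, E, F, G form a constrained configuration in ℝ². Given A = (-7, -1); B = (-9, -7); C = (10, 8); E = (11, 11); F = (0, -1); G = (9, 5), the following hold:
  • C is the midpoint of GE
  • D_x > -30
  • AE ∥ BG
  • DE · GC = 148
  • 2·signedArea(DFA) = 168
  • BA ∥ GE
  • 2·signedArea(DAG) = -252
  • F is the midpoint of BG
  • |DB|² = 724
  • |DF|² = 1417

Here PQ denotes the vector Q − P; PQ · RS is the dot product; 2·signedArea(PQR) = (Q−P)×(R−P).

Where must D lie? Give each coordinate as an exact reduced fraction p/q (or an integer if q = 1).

D = (-29, -25)

1. D_x = -29  [2·signedArea(DFA) = 168 ∩ 2·signedArea(DAG) = -252]
2. D_y = -25  [2·signedArea(DFA) = 168 ∩ 2·signedArea(DAG) = -252]
   → D = (-29, -25)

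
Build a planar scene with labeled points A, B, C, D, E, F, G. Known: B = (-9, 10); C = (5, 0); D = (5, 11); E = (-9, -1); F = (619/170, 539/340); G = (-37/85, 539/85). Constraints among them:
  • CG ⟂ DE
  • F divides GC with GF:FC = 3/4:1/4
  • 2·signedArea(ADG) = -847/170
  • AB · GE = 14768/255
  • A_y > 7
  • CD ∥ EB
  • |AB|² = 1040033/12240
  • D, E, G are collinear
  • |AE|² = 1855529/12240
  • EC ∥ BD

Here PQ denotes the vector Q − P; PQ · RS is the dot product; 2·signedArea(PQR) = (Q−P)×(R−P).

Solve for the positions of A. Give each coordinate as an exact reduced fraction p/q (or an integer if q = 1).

A = (-61/510, 7679/1020)

1. A_x = -61/510  [2·signedArea(ADG) = -847/170 ∩ AB · GE = 14768/255]
2. A_y = 7679/1020  [2·signedArea(ADG) = -847/170 ∩ AB · GE = 14768/255]
   → A = (-61/510, 7679/1020)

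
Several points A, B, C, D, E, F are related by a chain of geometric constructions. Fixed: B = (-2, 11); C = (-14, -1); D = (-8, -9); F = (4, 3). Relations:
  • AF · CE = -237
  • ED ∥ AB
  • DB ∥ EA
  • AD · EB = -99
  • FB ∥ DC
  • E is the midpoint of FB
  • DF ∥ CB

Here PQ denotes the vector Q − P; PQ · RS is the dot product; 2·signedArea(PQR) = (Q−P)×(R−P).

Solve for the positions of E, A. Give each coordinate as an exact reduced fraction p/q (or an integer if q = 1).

A = (7, 27)
E = (1, 7)

1. E_x = 1  [E is the midpoint of FB]
2. E_y = 7  [E is the midpoint of FB]
   → E = (1, 7)
3. A_x = 7  [ED ∥ AB ∩ DB ∥ EA]
4. A_y = 27  [ED ∥ AB ∩ DB ∥ EA]
   → A = (7, 27)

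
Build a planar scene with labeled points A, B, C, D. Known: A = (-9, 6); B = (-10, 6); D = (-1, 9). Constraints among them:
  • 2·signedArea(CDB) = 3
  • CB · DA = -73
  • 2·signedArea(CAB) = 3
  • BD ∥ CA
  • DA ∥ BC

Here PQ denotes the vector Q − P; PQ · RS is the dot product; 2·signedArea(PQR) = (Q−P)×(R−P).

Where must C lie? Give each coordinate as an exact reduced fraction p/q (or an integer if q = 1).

1. C_x = -18  [BD ∥ CA ∩ DA ∥ BC]
2. C_y = 3  [BD ∥ CA ∩ DA ∥ BC]
   → C = (-18, 3)

C = (-18, 3)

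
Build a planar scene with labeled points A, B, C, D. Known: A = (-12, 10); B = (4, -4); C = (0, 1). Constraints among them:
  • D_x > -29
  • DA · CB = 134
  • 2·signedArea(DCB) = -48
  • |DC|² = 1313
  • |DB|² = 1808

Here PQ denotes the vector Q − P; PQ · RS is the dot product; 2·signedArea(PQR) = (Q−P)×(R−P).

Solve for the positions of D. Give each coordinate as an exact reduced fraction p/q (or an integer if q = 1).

1. D_x = -28  [2·signedArea(DCB) = -48 ∩ DA · CB = 134]
2. D_y = 24  [2·signedArea(DCB) = -48 ∩ DA · CB = 134]
   → D = (-28, 24)

D = (-28, 24)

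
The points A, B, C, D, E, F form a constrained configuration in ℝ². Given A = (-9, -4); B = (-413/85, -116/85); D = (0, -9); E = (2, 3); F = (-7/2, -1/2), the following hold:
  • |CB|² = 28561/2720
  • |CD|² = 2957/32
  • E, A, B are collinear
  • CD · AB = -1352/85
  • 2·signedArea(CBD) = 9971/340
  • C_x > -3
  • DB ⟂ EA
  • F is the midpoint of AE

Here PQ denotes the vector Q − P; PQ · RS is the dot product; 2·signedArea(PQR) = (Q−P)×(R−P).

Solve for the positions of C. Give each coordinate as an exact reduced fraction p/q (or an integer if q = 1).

C = (-17/8, 3/8)

1. C_x = -17/8  [line -352/85·x + -224/85·y + -664/85 = 0 ∩ |CB|² = 28561/2720]
2. C_y = 3/8  [line -352/85·x + -224/85·y + -664/85 = 0 ∩ |CB|² = 28561/2720]
   → C = (-17/8, 3/8)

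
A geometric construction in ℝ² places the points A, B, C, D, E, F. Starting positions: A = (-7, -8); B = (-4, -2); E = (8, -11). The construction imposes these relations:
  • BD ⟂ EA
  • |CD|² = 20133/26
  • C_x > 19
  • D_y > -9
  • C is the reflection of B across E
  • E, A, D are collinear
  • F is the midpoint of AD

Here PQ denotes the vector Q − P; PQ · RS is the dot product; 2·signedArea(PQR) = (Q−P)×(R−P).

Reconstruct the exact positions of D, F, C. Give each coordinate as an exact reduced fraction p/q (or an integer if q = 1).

1. D_x = -137/26  [E, A, D are collinear ∩ BD ⟂ EA]
2. D_y = -217/26  [E, A, D are collinear ∩ BD ⟂ EA]
   → D = (-137/26, -217/26)
3. F_x = -319/52  [F is the midpoint of AD]
4. F_y = -425/52  [F is the midpoint of AD]
   → F = (-319/52, -425/52)
5. C_x = 20  [C is the reflection of B across E]
6. C_y = -20  [C is the reflection of B across E]
   → C = (20, -20)

C = (20, -20)
D = (-137/26, -217/26)
F = (-319/52, -425/52)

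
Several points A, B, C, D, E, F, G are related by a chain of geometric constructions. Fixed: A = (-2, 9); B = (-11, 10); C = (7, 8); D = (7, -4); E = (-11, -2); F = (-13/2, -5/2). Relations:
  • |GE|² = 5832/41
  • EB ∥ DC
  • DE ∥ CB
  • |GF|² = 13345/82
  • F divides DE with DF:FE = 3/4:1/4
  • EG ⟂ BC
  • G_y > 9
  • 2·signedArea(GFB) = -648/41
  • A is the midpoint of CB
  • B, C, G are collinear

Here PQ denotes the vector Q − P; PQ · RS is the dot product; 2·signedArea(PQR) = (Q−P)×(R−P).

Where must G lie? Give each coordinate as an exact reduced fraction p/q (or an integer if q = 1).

G = (-397/41, 404/41)

1. G_x = -397/41  [B, C, G are collinear ∩ EG ⟂ BC]
2. G_y = 404/41  [B, C, G are collinear ∩ EG ⟂ BC]
   → G = (-397/41, 404/41)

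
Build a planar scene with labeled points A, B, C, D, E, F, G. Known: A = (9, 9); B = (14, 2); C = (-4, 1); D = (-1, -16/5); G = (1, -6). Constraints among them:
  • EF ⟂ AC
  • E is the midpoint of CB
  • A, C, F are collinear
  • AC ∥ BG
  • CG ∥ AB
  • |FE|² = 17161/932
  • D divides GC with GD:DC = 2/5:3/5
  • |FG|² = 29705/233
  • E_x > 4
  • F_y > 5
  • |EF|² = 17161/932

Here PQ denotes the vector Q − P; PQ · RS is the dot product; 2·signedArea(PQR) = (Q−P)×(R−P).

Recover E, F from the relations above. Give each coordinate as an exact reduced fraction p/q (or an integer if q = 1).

E = (5, 3/2)
F = (641/233, 1201/233)

1. E_x = 5  [E is the midpoint of CB]
2. E_y = 3/2  [E is the midpoint of CB]
   → E = (5, 3/2)
3. F_x = 641/233  [A, C, F are collinear ∩ EF ⟂ AC]
4. F_y = 1201/233  [A, C, F are collinear ∩ EF ⟂ AC]
   → F = (641/233, 1201/233)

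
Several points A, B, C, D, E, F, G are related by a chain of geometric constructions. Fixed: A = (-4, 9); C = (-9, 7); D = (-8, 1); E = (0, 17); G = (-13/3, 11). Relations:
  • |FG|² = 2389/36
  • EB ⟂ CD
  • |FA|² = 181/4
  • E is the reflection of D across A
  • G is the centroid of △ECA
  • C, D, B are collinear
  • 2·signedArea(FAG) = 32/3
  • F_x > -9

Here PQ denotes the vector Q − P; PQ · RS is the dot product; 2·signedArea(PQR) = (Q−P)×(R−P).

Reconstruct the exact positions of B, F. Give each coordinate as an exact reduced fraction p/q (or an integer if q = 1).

B = (-384/37, 565/37)
F = (-17/2, 4)

1. B_x = -384/37  [C, D, B are collinear ∩ EB ⟂ CD]
2. B_y = 565/37  [C, D, B are collinear ∩ EB ⟂ CD]
   → B = (-384/37, 565/37)
3. F_x = -17/2  [line -2·x + -1/3·y + -47/3 = 0 ∩ |FG|² = 2389/36]
4. F_y = 4  [line -2·x + -1/3·y + -47/3 = 0 ∩ |FG|² = 2389/36]
   → F = (-17/2, 4)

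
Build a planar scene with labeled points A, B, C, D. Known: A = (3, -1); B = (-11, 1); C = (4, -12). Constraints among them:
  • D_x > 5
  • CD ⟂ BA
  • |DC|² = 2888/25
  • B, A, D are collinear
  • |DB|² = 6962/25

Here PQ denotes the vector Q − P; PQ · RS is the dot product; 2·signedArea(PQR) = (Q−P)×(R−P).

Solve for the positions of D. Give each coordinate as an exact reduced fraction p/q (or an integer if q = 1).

D = (138/25, -34/25)

1. D_x = 138/25  [B, A, D are collinear ∩ CD ⟂ BA]
2. D_y = -34/25  [B, A, D are collinear ∩ CD ⟂ BA]
   → D = (138/25, -34/25)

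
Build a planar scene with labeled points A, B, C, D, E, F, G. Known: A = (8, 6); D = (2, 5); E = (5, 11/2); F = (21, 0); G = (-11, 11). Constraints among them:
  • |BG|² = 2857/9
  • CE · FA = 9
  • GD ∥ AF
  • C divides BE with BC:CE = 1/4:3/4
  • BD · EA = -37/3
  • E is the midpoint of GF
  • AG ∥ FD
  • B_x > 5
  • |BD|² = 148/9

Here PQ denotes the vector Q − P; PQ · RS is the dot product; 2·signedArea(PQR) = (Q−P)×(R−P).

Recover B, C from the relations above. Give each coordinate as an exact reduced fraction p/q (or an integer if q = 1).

B = (6, 17/3)
C = (23/4, 45/8)

1. B_x = 6  [line -3·x + -1/2·y + 125/6 = 0 ∩ |BG|² = 2857/9]
2. B_y = 17/3  [line -3·x + -1/2·y + 125/6 = 0 ∩ |BG|² = 2857/9]
   → B = (6, 17/3)
3. C_x = 23/4  [C divides BE with BC:CE = 1/4:3/4]
4. C_y = 45/8  [C divides BE with BC:CE = 1/4:3/4]
   → C = (23/4, 45/8)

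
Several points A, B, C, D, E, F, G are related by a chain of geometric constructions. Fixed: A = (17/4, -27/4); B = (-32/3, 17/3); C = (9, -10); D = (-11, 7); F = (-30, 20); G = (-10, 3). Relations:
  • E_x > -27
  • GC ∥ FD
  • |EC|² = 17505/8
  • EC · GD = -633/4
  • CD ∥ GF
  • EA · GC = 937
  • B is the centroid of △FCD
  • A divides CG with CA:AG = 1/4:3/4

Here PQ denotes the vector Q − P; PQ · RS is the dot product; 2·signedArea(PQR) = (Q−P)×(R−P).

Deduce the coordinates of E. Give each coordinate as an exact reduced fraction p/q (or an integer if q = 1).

E = (-105/4, 83/4)

1. E_x = -105/4  [EC · GD = -633/4 ∩ EA · GC = 937]
2. E_y = 83/4  [EC · GD = -633/4 ∩ EA · GC = 937]
   → E = (-105/4, 83/4)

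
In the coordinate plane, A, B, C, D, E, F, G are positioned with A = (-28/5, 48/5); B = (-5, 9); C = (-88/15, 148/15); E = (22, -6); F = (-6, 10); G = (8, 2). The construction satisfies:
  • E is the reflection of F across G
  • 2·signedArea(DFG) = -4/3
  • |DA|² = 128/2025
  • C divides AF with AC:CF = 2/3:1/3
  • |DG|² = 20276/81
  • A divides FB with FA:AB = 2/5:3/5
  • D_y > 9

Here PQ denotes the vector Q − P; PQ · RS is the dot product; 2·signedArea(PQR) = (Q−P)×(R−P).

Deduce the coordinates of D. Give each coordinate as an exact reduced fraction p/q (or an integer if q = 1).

1. D_x = -52/9  [line 8·x + 14·y + -272/3 = 0 ∩ |DG|² = 20276/81]
2. D_y = 88/9  [line 8·x + 14·y + -272/3 = 0 ∩ |DG|² = 20276/81]
   → D = (-52/9, 88/9)

D = (-52/9, 88/9)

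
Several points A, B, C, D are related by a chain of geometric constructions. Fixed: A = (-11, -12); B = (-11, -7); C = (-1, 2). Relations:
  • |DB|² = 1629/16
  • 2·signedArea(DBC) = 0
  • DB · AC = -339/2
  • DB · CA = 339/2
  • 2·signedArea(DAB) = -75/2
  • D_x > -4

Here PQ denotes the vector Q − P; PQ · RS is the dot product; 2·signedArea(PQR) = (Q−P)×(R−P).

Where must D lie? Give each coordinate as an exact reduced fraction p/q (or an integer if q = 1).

1. D_x = -7/2  [2·signedArea(DBC) = 0 ∩ DB · CA = 339/2]
2. D_y = -1/4  [2·signedArea(DBC) = 0 ∩ DB · CA = 339/2]
   → D = (-7/2, -1/4)

D = (-7/2, -1/4)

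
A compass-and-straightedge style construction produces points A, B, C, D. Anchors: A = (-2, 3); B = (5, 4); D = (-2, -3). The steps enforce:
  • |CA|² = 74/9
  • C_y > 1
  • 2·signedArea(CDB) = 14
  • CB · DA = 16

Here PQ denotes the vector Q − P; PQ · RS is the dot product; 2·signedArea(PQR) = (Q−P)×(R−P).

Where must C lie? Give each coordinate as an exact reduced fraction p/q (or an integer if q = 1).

C = (1/3, 4/3)

1. C_x = 1/3  [CB · DA = 16 ∩ 2·signedArea(CDB) = 14]
2. C_y = 4/3  [CB · DA = 16 ∩ 2·signedArea(CDB) = 14]
   → C = (1/3, 4/3)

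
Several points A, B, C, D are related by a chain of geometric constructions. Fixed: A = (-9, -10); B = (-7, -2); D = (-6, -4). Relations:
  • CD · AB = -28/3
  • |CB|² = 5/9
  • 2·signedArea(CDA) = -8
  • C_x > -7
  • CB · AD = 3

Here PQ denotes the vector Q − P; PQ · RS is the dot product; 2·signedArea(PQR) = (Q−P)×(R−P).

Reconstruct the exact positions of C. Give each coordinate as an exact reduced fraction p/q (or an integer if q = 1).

1. C_x = -20/3  [2·signedArea(CDA) = -8 ∩ CB · AD = 3]
2. C_y = -8/3  [2·signedArea(CDA) = -8 ∩ CB · AD = 3]
   → C = (-20/3, -8/3)

C = (-20/3, -8/3)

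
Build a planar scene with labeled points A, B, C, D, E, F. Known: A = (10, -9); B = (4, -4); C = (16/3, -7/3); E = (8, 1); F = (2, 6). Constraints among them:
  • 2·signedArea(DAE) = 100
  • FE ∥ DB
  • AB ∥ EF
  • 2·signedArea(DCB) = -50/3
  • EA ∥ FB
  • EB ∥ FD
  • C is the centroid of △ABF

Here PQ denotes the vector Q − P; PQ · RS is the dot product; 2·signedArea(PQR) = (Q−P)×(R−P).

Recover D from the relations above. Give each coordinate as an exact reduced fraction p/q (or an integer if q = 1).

1. D_x = -2  [FE ∥ DB ∩ EB ∥ FD]
2. D_y = 1  [FE ∥ DB ∩ EB ∥ FD]
   → D = (-2, 1)

D = (-2, 1)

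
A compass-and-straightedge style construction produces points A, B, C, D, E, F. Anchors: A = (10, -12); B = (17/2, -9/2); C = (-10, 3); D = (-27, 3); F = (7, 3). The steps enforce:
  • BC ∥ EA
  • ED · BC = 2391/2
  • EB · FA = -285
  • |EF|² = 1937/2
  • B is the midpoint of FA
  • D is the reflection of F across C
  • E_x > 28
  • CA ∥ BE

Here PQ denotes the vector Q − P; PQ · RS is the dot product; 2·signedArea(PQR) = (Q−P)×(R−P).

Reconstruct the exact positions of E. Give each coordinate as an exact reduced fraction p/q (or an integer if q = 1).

1. E_x = 57/2  [BC ∥ EA ∩ CA ∥ BE]
2. E_y = -39/2  [BC ∥ EA ∩ CA ∥ BE]
   → E = (57/2, -39/2)

E = (57/2, -39/2)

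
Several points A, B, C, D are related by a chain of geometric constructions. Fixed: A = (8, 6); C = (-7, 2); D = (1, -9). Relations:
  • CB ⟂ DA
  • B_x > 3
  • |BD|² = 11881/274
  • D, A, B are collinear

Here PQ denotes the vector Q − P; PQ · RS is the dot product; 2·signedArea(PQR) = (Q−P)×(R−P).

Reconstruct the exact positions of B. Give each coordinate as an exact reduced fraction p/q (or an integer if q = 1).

1. B_x = 1037/274  [D, A, B are collinear ∩ CB ⟂ DA]
2. B_y = -831/274  [D, A, B are collinear ∩ CB ⟂ DA]
   → B = (1037/274, -831/274)

B = (1037/274, -831/274)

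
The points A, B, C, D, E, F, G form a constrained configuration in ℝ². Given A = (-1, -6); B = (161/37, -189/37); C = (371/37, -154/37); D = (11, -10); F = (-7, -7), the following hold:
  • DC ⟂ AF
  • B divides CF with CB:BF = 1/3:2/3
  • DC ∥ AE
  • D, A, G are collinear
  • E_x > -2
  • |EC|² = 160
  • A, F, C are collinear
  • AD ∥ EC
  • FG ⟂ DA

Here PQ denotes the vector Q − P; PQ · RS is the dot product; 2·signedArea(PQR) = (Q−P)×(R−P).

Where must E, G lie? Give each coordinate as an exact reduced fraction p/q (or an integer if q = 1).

E = (-73/37, -6/37)
G = (-61/10, -43/10)

1. E_x = -73/37  [AD ∥ EC ∩ DC ∥ AE]
2. E_y = -6/37  [AD ∥ EC ∩ DC ∥ AE]
   → E = (-73/37, -6/37)
3. G_x = -61/10  [D, A, G are collinear ∩ FG ⟂ DA]
4. G_y = -43/10  [D, A, G are collinear ∩ FG ⟂ DA]
   → G = (-61/10, -43/10)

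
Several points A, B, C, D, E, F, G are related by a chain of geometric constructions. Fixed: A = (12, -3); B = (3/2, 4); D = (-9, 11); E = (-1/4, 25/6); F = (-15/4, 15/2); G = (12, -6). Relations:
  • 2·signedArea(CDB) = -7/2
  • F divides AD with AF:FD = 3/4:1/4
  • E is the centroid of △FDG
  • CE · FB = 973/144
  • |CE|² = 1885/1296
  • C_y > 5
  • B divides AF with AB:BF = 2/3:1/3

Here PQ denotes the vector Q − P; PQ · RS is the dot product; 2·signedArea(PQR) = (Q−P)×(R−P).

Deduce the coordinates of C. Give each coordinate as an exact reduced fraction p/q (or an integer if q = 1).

1. C_x = -5/6  [2·signedArea(CDB) = -7/2 ∩ CE · FB = 973/144]
2. C_y = 47/9  [2·signedArea(CDB) = -7/2 ∩ CE · FB = 973/144]
   → C = (-5/6, 47/9)

C = (-5/6, 47/9)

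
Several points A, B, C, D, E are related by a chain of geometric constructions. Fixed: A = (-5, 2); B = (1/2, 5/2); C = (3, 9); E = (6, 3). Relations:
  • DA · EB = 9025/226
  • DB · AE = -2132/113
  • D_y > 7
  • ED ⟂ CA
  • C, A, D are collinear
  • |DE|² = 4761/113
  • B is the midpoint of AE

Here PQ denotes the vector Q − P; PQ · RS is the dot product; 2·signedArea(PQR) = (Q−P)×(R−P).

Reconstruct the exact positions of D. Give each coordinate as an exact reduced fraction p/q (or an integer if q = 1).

D = (195/113, 891/113)

1. D_x = 195/113  [C, A, D are collinear ∩ ED ⟂ CA]
2. D_y = 891/113  [C, A, D are collinear ∩ ED ⟂ CA]
   → D = (195/113, 891/113)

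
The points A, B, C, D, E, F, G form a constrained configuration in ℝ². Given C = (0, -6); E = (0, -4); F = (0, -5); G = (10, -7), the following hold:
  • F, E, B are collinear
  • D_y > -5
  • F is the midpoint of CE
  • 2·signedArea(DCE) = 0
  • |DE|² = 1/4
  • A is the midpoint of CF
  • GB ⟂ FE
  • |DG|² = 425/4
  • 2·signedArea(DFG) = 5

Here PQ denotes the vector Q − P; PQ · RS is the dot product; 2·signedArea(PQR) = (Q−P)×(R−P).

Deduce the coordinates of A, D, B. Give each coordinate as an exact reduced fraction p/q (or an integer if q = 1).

A = (0, -11/2)
B = (0, -7)
D = (0, -9/2)

1. A_x = 0  [A is the midpoint of CF]
2. A_y = -11/2  [A is the midpoint of CF]
   → A = (0, -11/2)
3. D_x = 0  [2·signedArea(DCE) = 0 ∩ 2·signedArea(DFG) = 5]
4. D_y = -9/2  [2·signedArea(DCE) = 0 ∩ 2·signedArea(DFG) = 5]
   → D = (0, -9/2)
5. B_x = 0  [F, E, B are collinear ∩ GB ⟂ FE]
6. B_y = -7  [F, E, B are collinear ∩ GB ⟂ FE]
   → B = (0, -7)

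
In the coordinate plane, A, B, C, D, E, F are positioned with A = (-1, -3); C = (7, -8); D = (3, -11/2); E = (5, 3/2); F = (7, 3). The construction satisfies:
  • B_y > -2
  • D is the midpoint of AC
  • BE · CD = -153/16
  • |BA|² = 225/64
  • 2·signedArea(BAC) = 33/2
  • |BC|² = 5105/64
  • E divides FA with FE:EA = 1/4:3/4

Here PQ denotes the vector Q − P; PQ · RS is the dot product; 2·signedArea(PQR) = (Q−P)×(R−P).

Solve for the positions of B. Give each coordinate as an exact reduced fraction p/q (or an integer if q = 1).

1. B_x = 1/2  [BE · CD = -153/16 ∩ 2·signedArea(BAC) = 33/2]
2. B_y = -15/8  [BE · CD = -153/16 ∩ 2·signedArea(BAC) = 33/2]
   → B = (1/2, -15/8)

B = (1/2, -15/8)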